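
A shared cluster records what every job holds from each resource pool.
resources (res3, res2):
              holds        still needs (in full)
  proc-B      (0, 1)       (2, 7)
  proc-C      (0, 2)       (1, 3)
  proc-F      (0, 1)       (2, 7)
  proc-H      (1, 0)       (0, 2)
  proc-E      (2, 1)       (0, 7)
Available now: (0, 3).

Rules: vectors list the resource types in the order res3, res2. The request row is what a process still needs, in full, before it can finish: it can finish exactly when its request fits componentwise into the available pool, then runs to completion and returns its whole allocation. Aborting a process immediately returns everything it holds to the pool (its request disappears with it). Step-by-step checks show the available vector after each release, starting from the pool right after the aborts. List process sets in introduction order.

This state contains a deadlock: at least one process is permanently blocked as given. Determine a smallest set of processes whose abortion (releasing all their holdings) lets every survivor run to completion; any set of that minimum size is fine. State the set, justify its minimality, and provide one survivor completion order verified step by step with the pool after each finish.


Minimum abort set: proc-B and proc-F.
Key observation: proc-E could never have finished before the abort; with (0, 2) returned by proc-B and proc-F, it fits at step 3.
Why nothing smaller works — every single abort fails: proc-B alone leaves proc-F blocked (short on res3 and res2); proc-C alone leaves proc-B blocked (short on res3 and res2); proc-F alone leaves proc-B blocked (short on res3 and res2); proc-H alone leaves proc-B blocked (short on res3 and res2); proc-E alone leaves proc-B blocked (short on res2).
Survivors finish in the order: proc-H, proc-C, proc-E. Verifying each step (pool after the aborts first):
  pool = (0, 5)
  proc-H: need (0, 2) fits (0, 5); releases (1, 0), pool now (1, 5)
  proc-C: need (1, 3) fits (1, 5); releases (0, 2), pool now (1, 7)
  proc-E: need (0, 7) fits (1, 7); releases (2, 1), pool now (3, 8)


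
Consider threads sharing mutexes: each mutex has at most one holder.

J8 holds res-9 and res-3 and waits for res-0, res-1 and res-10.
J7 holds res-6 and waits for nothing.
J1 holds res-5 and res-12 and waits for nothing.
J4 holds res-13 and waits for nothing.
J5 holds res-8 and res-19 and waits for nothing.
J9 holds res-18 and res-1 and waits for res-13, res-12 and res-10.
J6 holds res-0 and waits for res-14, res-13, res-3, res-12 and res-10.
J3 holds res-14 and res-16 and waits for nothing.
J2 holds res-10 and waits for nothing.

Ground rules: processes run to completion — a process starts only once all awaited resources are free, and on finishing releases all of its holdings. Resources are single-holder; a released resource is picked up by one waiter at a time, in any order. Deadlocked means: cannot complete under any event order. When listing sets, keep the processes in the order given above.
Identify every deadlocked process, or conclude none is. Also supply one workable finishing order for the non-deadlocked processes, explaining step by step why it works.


The deadlocked set is J8 and J6.
Key observation: J8 -> J6 -> J8 is a circular wait — nothing in it can go first; no other process is dragged down with it.
One completion order for the rest: J1, J7, J4, J2, J3, J9, J5.
Verifying each step:
  run J1 (it waits on nothing); releases res-5 and res-12
  run J7 (it waits on nothing); releases res-6
  run J4 (it waits on nothing); releases res-13
  run J2 (it waits on nothing); releases res-10
  run J3 (it waits on nothing); releases res-14 and res-16
  J9 waits on res-13, res-12 and res-10 — all released -> runs and releases res-18 and res-1
  run J5 (it waits on nothing); releases res-8 and res-19


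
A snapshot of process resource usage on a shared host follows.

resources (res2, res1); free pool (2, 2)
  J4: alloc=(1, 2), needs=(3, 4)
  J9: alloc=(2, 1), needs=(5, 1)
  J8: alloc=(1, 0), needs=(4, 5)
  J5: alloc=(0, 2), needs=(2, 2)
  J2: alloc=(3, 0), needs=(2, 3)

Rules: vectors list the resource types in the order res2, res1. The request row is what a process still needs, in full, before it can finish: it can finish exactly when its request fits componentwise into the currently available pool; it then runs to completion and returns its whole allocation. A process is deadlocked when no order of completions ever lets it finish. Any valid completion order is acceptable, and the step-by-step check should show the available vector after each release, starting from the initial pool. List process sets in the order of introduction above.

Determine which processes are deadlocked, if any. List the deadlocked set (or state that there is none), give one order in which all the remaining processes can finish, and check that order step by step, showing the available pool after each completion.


The deadlocked set is empty.
Key observation: the pool covers J5 at once, and every later process fits after earlier releases.
A valid finishing order for the others: J5, J2, J4, J8, J9. Verifying each step:
  pool = (2, 2)
  J5: need (2, 2) fits (2, 2); releases (0, 2), pool now (2, 4)
  J2: need (2, 3) fits (2, 4); releases (3, 0), pool now (5, 4)
  J4: need (3, 4) fits (5, 4); releases (1, 2), pool now (6, 6)
  J8: need (4, 5) fits (6, 6); releases (1, 0), pool now (7, 6)
  J9: need (5, 1) fits (7, 6); releases (2, 1), pool now (9, 7)


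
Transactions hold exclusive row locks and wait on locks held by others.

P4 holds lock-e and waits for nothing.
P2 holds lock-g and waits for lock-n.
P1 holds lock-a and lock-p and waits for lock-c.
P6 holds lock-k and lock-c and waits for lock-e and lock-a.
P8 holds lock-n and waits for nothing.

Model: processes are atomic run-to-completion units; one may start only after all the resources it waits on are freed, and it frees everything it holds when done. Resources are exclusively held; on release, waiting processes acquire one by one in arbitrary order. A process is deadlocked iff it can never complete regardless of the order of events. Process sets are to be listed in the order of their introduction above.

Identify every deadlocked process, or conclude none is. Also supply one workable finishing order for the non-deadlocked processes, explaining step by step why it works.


The deadlocked set is P1 and P6.
Key observation: the cycle P1 -> P6 -> P1 can never break — each member waits on the next; no other process is dragged down with it.
A valid finishing order for the others: P8, P4, P2.
Check, step by step:
  run P8 (it waits on nothing); releases lock-n
  run P4 (it waits on nothing); releases lock-e
  P2: everything it awaited (lock-n) is free; runs, freeing lock-g


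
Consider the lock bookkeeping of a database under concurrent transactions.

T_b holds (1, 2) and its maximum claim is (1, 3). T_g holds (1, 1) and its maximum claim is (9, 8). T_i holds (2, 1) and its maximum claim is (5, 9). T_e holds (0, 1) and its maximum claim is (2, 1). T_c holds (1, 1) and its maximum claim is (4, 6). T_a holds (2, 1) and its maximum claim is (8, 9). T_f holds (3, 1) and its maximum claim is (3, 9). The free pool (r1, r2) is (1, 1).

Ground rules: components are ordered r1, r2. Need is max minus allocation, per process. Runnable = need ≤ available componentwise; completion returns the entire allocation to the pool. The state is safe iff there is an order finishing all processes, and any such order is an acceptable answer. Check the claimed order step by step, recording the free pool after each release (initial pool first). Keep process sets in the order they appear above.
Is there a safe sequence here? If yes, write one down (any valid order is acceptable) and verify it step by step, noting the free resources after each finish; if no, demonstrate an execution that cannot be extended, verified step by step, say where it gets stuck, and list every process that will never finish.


UNSAFE.
Key observation: r2 is the bottleneck — with T_b, T_e done the pool holds (2, 4), short of every remaining need.
Going as far as possible: T_b, T_e; after that, nothing fits. Verifying each step:
  pool = (1, 1)
  T_b: need (0, 1) fits (1, 1); releases (1, 2), pool now (2, 3)
  T_e: need (2, 0) fits (2, 3); releases (0, 1), pool now (2, 4)
  T_g cannot run: need (8, 7) vs free (2, 4) (insufficient r1 and r2)
  T_i cannot run: need (3, 8) vs free (2, 4) (insufficient r1 and r2)
  T_c cannot run: need (3, 5) vs free (2, 4) (insufficient r1 and r2)
  T_a cannot run: need (6, 8) vs free (2, 4) (insufficient r1 and r2)
  T_f cannot run: need (0, 8) vs free (2, 4) (insufficient r2)
Permanently blocked: T_g, T_i, T_c, T_a and T_f.


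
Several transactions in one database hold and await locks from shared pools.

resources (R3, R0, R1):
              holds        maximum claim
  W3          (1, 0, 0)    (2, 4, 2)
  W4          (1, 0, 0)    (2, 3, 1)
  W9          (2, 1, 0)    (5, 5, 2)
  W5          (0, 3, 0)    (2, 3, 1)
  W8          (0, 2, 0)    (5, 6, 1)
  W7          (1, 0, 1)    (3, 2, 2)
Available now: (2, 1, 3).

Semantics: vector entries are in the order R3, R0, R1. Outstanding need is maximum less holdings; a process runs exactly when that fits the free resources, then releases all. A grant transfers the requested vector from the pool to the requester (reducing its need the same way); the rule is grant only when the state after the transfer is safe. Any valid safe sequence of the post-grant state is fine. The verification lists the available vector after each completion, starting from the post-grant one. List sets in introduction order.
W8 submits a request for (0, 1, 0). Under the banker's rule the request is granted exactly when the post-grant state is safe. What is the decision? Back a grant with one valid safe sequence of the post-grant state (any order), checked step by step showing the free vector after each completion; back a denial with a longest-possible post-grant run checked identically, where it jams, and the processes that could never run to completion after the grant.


DENY — the pretend-granted state is unsafe.
Key observation: after W5, W7, W4 the pool peaks at (4, 3, 4), and each blocked process is short somewhere: W3 on R0; W9 on R0; W8 on R3.
On the post-grant state, W5, W7, W4 is a maximal run — nothing extends it. Check, step by step:
  pool = (2, 0, 3)
  run W5 (needs (2, 0, 1), free (2, 0, 3)); after release of (0, 3, 0) the pool is (2, 3, 3)
  run W7 (needs (2, 2, 1), free (2, 3, 3)); after release of (1, 0, 1) the pool is (3, 3, 4)
  run W4 (needs (1, 3, 1), free (3, 3, 4)); after release of (1, 0, 0) the pool is (4, 3, 4)
  W3 still needs (1, 4, 2) but only (4, 3, 4) is free — short on R0
  W9 still needs (3, 4, 2) but only (4, 3, 4) is free — short on R0
  W8 still needs (5, 3, 1) but only (4, 3, 4) is free — short on R3
Post-grant, the permanently blocked set is W3, W9 and W8.


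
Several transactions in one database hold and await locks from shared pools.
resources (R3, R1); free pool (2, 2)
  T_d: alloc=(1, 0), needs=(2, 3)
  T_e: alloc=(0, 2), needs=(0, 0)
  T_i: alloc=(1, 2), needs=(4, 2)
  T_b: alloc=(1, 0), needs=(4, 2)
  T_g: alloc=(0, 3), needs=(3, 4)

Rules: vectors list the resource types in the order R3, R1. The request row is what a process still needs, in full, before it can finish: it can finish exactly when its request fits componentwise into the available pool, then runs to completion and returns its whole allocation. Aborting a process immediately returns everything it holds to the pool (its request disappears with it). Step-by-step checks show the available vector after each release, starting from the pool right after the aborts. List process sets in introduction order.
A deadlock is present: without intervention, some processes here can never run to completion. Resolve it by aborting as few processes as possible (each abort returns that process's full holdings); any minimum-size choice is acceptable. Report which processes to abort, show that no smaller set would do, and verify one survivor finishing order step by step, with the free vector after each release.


The answer: abort T_b.
Key observation: the deadlocked T_i becomes finishable only because T_b released (1, 0); it completes at step 3 below.
Minimality: the empty abort set fails — the state is deadlocked as it stands.
Survivors finish in the order: T_e, T_d, T_i, T_g. Step-by-step check (pool after the aborts first):
  pool = (3, 2)
  T_e needs (0, 0) <= (3, 2) -> finishes; pool += (0, 2) = (3, 4)
  T_d needs (2, 3) <= (3, 4) -> finishes; pool += (1, 0) = (4, 4)
  T_i needs (4, 2) <= (4, 4) -> finishes; pool += (1, 2) = (5, 6)
  T_g needs (3, 4) <= (5, 6) -> finishes; pool += (0, 3) = (5, 9)


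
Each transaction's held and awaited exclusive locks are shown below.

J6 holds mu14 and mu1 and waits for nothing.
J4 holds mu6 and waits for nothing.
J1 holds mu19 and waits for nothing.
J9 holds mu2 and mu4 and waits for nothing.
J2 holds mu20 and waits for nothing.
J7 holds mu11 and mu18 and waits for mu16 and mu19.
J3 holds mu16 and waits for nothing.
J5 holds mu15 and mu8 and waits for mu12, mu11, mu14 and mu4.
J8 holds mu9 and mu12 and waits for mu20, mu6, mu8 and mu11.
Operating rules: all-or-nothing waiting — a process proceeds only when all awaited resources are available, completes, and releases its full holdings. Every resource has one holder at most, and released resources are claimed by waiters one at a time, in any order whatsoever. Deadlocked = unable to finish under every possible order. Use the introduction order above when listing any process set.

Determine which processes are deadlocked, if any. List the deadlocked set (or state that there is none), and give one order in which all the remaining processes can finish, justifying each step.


The deadlocked set is J5 and J8.
Key observation: along J5 -> J8 -> J5, each member waits on what the next one holds — a deadlock; no other process is dragged down with it.
One completion order for the rest: J1, J3, J6, J2, J9, J7, J4.
Check, step by step:
  J1 waits on nothing -> runs at once and releases mu19
  J3 waits on nothing -> runs at once and releases mu16
  J6 waits on nothing -> runs at once and releases mu14 and mu1
  J2 waits on nothing -> runs at once and releases mu20
  J9 waits on nothing -> runs at once and releases mu2 and mu4
  J7 waits on mu16 and mu19 — all released -> runs and releases mu11 and mu18
  J4 waits on nothing -> runs at once and releases mu6


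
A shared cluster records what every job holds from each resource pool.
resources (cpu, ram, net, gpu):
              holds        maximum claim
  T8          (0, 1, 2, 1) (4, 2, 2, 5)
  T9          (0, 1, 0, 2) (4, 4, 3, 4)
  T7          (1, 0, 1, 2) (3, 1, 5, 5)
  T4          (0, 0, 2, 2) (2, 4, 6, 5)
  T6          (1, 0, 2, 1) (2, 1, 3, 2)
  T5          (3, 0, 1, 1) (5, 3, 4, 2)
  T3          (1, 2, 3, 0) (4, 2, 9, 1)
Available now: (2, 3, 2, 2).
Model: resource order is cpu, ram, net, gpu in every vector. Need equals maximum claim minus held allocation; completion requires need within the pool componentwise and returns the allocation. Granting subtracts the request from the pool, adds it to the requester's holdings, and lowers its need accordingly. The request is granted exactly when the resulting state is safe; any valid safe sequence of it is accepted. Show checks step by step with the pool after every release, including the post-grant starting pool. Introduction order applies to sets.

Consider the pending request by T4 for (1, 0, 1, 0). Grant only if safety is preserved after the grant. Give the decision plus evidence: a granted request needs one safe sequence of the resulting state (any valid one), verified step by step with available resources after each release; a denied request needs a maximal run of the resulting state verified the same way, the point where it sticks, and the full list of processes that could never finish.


GRANT — the state after the grant stays safe, e.g. via T6, T5, T7, T8, T9, T3, T4.
Key observation: (1, 3, 1, 2) free after granting still covers T6 first, and each release covers the next.
Check on the post-grant state, step by step:
  pool = (1, 3, 1, 2)
  run T6 (needs (1, 1, 1, 1), free (1, 3, 1, 2)); after release of (1, 0, 2, 1) the pool is (2, 3, 3, 3)
  run T5 (needs (2, 3, 3, 1), free (2, 3, 3, 3)); after release of (3, 0, 1, 1) the pool is (5, 3, 4, 4)
  run T7 (needs (2, 1, 4, 3), free (5, 3, 4, 4)); after release of (1, 0, 1, 2) the pool is (6, 3, 5, 6)
  run T8 (needs (4, 1, 0, 4), free (6, 3, 5, 6)); after release of (0, 1, 2, 1) the pool is (6, 4, 7, 7)
  run T9 (needs (4, 3, 3, 2), free (6, 4, 7, 7)); after release of (0, 1, 0, 2) the pool is (6, 5, 7, 9)
  run T3 (needs (3, 0, 6, 1), free (6, 5, 7, 9)); after release of (1, 2, 3, 0) the pool is (7, 7, 10, 9)
  run T4 (needs (1, 4, 3, 3), free (7, 7, 10, 9)); after release of (1, 0, 3, 2) the pool is (8, 7, 13, 11)


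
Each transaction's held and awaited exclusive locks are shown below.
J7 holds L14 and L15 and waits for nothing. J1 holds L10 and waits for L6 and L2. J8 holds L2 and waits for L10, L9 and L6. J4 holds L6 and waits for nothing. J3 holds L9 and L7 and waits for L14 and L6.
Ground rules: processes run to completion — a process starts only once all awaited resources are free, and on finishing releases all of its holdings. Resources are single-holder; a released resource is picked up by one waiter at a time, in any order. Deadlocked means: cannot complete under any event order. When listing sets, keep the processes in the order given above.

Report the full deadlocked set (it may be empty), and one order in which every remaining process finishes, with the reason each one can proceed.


Deadlocked: J1 and J8.
Key observation: the loop J1 -> J8 -> J1 blocks itself forever; no other process is dragged down with it.
A valid finishing order for the others: J7, J4, J3.
Walking it through:
  run J7 (it waits on nothing); releases L14 and L15
  run J4 (it waits on nothing); releases L6
  J3: everything it awaited (L14 and L6) is free; runs, freeing L9 and L7


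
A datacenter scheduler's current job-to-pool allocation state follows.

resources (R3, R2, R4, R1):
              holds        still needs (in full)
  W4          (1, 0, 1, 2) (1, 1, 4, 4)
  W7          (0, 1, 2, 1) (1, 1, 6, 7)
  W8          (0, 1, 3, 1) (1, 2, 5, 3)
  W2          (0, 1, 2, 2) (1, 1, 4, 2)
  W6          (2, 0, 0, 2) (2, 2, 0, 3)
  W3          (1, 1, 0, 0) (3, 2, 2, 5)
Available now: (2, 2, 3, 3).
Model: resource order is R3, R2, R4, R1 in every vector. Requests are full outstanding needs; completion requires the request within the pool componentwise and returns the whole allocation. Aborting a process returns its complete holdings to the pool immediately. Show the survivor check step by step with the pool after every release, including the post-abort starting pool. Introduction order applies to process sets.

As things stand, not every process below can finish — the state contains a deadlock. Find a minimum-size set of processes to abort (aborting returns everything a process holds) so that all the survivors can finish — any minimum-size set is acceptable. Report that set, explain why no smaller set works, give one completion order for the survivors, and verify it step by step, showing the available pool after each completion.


The answer: abort W2.
Key observation: W4 had no path to completion before; after the abort of W2 ((0, 1, 2, 2) returned), step 1 is where it fits.
Why nothing smaller works: aborting no one leaves the state deadlocked as given.
Survivors finish in the order: W4, W6, W7, W8, W3. Step-by-step check (pool after the aborts first):
  pool = (2, 3, 5, 5)
  W4 needs (1, 1, 4, 4) <= (2, 3, 5, 5) -> finishes; pool += (1, 0, 1, 2) = (3, 3, 6, 7)
  W6 needs (2, 2, 0, 3) <= (3, 3, 6, 7) -> finishes; pool += (2, 0, 0, 2) = (5, 3, 6, 9)
  W7 needs (1, 1, 6, 7) <= (5, 3, 6, 9) -> finishes; pool += (0, 1, 2, 1) = (5, 4, 8, 10)
  W8 needs (1, 2, 5, 3) <= (5, 4, 8, 10) -> finishes; pool += (0, 1, 3, 1) = (5, 5, 11, 11)
  W3 needs (3, 2, 2, 5) <= (5, 5, 11, 11) -> finishes; pool += (1, 1, 0, 0) = (6, 6, 11, 11)


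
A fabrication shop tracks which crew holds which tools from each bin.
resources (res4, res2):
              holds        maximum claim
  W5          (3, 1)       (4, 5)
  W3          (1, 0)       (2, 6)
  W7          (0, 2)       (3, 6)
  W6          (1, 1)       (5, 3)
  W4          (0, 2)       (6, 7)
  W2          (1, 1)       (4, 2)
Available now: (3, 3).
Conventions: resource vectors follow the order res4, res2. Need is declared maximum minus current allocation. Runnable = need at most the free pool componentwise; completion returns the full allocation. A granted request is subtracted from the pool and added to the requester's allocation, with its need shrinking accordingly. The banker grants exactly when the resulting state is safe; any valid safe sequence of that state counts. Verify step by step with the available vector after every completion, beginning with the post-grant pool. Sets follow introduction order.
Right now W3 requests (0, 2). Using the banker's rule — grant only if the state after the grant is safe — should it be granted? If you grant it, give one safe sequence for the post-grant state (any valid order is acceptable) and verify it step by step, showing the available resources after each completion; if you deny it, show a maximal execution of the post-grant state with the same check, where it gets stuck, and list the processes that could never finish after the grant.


DENY — the pretend-granted state is unsafe.
Key observation: after W2, W6 complete, (5, 3) is the best the pool ever gets, yet each leftover process wants more res2.
After a pretend grant, a maximal execution: W2, W6 — then nothing else fits. Verifying each step:
  pool = (3, 1)
  W2 needs (3, 1) <= (3, 1) -> finishes; pool += (1, 1) = (4, 2)
  W6 needs (4, 2) <= (4, 2) -> finishes; pool += (1, 1) = (5, 3)
  blocked: W5 wants (1, 4), pool (5, 3) — not enough res2
  blocked: W3 wants (1, 4), pool (5, 3) — not enough res2
  blocked: W7 wants (3, 4), pool (5, 3) — not enough res2
  blocked: W4 wants (6, 5), pool (5, 3) — not enough res4 and res2
Post-grant, the permanently blocked set is W5, W3, W7 and W4.


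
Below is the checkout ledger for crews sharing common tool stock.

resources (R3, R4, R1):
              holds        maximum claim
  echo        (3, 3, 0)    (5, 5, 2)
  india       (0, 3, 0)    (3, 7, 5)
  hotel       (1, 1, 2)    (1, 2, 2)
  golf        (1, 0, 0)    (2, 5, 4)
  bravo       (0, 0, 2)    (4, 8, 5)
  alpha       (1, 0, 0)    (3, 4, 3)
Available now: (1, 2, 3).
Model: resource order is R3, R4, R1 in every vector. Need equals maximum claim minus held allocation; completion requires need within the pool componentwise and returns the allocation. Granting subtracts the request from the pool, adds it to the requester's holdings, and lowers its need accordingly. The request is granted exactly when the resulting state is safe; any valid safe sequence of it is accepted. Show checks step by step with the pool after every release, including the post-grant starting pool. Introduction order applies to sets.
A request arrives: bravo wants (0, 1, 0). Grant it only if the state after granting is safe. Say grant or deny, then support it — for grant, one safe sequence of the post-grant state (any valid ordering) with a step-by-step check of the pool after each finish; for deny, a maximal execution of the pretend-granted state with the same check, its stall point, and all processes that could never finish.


GRANT. The post-grant state is safe; one safe sequence: hotel, echo, golf, india, bravo, alpha.
Key observation: after the grant the pool drops to (1, 1, 3), which still lets hotel finish first and unwind the rest.
Step-by-step check of the post-grant state:
  pool = (1, 1, 3)
  hotel: need (0, 1, 0) fits (1, 1, 3); releases (1, 1, 2), pool now (2, 2, 5)
  echo: need (2, 2, 2) fits (2, 2, 5); releases (3, 3, 0), pool now (5, 5, 5)
  golf: need (1, 5, 4) fits (5, 5, 5); releases (1, 0, 0), pool now (6, 5, 5)
  india: need (3, 4, 5) fits (6, 5, 5); releases (0, 3, 0), pool now (6, 8, 5)
  bravo: need (4, 7, 3) fits (6, 8, 5); releases (0, 1, 2), pool now (6, 9, 7)
  alpha: need (2, 4, 3) fits (6, 9, 7); releases (1, 0, 0), pool now (7, 9, 7)


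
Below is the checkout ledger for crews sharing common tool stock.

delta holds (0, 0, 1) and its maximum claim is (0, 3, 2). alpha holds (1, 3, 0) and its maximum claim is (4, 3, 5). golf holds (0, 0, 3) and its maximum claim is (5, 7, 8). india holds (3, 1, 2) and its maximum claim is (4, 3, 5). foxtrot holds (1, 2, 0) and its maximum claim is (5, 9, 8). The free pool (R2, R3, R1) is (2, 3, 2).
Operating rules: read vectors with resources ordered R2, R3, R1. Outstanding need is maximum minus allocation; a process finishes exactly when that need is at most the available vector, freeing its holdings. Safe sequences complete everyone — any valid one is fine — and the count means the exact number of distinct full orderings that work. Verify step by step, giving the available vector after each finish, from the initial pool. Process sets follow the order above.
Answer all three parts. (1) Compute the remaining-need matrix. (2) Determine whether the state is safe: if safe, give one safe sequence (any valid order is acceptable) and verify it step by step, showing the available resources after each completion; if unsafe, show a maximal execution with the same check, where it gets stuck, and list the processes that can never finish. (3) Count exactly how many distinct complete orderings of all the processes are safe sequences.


(1) Outstanding need per process (order R2, R3, R1):
  delta: (0, 3, 1)
  alpha: (3, 0, 5)
  golf: (5, 7, 5)
  india: (1, 2, 3)
  foxtrot: (4, 7, 8)
(2) SAFE. One safe sequence: delta, india, alpha, golf, foxtrot.
Key observation: the order's first zero-slack moment is delta ((0, 3, 1) needed, (2, 3, 2) free — a requested resource with nothing to spare).
Walking it through:
  pool = (2, 3, 2)
  delta needs (0, 3, 1) <= (2, 3, 2) -> finishes; pool += (0, 0, 1) = (2, 3, 3)
  india needs (1, 2, 3) <= (2, 3, 3) -> finishes; pool += (3, 1, 2) = (5, 4, 5)
  alpha needs (3, 0, 5) <= (5, 4, 5) -> finishes; pool += (1, 3, 0) = (6, 7, 5)
  golf needs (5, 7, 5) <= (6, 7, 5) -> finishes; pool += (0, 0, 3) = (6, 7, 8)
  foxtrot needs (4, 7, 8) <= (6, 7, 8) -> finishes; pool += (1, 2, 0) = (7, 9, 8)
(3) Precisely 1 of the possible complete orderings is a safe sequence.


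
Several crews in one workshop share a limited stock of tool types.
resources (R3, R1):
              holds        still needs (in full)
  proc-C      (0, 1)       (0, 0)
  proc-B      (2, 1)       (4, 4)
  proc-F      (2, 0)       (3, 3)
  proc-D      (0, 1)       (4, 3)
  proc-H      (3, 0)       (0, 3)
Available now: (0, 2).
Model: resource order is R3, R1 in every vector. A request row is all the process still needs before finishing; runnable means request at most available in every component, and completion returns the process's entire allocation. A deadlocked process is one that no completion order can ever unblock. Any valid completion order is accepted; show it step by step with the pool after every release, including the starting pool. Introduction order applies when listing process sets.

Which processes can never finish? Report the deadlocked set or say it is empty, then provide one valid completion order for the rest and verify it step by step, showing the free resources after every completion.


No process is deadlocked.
Key observation: no deadlock: proc-C fits now, and the freed resources carry the rest through.
One completion order for the rest: proc-C, proc-H, proc-F, proc-D, proc-B. Verifying each step:
  pool = (0, 2)
  proc-C needs (0, 0) <= (0, 2) -> finishes; pool += (0, 1) = (0, 3)
  proc-H needs (0, 3) <= (0, 3) -> finishes; pool += (3, 0) = (3, 3)
  proc-F needs (3, 3) <= (3, 3) -> finishes; pool += (2, 0) = (5, 3)
  proc-D needs (4, 3) <= (5, 3) -> finishes; pool += (0, 1) = (5, 4)
  proc-B needs (4, 4) <= (5, 4) -> finishes; pool += (2, 1) = (7, 5)


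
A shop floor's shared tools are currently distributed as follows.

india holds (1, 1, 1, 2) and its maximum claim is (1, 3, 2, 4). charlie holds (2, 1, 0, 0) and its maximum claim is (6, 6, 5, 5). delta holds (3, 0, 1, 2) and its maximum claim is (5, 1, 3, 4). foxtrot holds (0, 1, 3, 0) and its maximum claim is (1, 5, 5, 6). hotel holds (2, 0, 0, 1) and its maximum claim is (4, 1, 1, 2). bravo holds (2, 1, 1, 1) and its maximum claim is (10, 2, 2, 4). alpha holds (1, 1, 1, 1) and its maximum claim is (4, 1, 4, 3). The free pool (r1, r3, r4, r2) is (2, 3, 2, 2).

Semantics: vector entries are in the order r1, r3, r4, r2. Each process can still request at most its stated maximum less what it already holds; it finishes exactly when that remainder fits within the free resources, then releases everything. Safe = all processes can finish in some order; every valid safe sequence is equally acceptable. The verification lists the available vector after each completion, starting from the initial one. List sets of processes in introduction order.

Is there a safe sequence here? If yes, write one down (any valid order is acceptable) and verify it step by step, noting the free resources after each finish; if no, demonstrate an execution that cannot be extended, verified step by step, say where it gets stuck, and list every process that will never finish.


SAFE, for example via the order india, hotel, delta, bravo, charlie, alpha, foxtrot.
Key observation: reading the order forward, india is the first process whose need (0, 2, 1, 2) meets the free pool (2, 3, 2, 2) exactly on a resource it requests.
Check, step by step:
  pool = (2, 3, 2, 2)
  run india (needs (0, 2, 1, 2), free (2, 3, 2, 2)); after release of (1, 1, 1, 2) the pool is (3, 4, 3, 4)
  run hotel (needs (2, 1, 1, 1), free (3, 4, 3, 4)); after release of (2, 0, 0, 1) the pool is (5, 4, 3, 5)
  run delta (needs (2, 1, 2, 2), free (5, 4, 3, 5)); after release of (3, 0, 1, 2) the pool is (8, 4, 4, 7)
  run bravo (needs (8, 1, 1, 3), free (8, 4, 4, 7)); after release of (2, 1, 1, 1) the pool is (10, 5, 5, 8)
  run charlie (needs (4, 5, 5, 5), free (10, 5, 5, 8)); after release of (2, 1, 0, 0) the pool is (12, 6, 5, 8)
  run alpha (needs (3, 0, 3, 2), free (12, 6, 5, 8)); after release of (1, 1, 1, 1) the pool is (13, 7, 6, 9)
  run foxtrot (needs (1, 4, 2, 6), free (13, 7, 6, 9)); after release of (0, 1, 3, 0) the pool is (13, 8, 9, 9)


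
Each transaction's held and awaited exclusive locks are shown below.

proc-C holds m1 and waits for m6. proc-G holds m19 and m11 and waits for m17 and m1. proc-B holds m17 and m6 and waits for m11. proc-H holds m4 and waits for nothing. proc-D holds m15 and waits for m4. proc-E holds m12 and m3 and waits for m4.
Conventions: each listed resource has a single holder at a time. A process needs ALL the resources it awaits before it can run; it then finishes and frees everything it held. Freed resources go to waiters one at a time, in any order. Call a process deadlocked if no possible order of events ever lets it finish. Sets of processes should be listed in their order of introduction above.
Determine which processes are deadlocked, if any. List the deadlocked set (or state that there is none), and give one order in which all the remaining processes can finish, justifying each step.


Deadlocked: proc-C, proc-G and proc-B.
Key observation: nobody on the ring proc-C -> proc-B -> proc-G -> proc-C can start until another member finishes, which never happens; no other process is dragged down with it.
The rest can finish in the order proc-H, proc-E, proc-D.
Walking it through:
  proc-H: no waits; runs immediately, freeing m4
  proc-E waits on m4 — all released -> runs and releases m12 and m3
  proc-D waits on m4 — all released -> runs and releases m15


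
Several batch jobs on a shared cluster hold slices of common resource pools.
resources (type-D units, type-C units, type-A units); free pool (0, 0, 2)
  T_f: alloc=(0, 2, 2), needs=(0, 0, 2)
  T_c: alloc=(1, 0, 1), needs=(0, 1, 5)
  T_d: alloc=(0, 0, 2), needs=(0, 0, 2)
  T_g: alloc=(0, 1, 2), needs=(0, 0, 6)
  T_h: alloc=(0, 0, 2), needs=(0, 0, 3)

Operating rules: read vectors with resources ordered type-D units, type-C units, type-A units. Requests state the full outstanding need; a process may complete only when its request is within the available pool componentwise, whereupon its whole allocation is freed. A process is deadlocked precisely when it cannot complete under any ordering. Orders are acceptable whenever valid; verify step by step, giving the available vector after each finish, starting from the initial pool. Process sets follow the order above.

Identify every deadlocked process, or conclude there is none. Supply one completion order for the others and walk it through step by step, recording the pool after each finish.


Nothing here is deadlocked.
Key observation: T_f can run right away; the returned allocation unlocks the remaining processes in turn.
The rest can finish in the order T_f, T_h, T_g, T_c, T_d. Walking it through:
  pool = (0, 0, 2)
  run T_f (needs (0, 0, 2), free (0, 0, 2)); after release of (0, 2, 2) the pool is (0, 2, 4)
  run T_h (needs (0, 0, 3), free (0, 2, 4)); after release of (0, 0, 2) the pool is (0, 2, 6)
  run T_g (needs (0, 0, 6), free (0, 2, 6)); after release of (0, 1, 2) the pool is (0, 3, 8)
  run T_c (needs (0, 1, 5), free (0, 3, 8)); after release of (1, 0, 1) the pool is (1, 3, 9)
  run T_d (needs (0, 0, 2), free (1, 3, 9)); after release of (0, 0, 2) the pool is (1, 3, 11)


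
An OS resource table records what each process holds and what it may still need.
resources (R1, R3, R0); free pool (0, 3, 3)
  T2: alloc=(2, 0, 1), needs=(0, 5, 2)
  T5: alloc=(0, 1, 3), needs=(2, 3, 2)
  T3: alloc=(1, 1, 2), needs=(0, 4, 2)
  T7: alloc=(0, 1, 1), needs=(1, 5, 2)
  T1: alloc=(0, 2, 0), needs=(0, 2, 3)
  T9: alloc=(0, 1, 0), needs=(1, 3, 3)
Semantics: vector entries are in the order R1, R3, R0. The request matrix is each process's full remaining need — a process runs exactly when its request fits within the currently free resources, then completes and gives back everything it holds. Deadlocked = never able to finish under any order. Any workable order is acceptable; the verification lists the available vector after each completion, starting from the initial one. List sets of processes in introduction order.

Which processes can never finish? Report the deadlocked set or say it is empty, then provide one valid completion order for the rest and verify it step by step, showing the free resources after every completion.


No process is deadlocked.
Key observation: T1 leads a chain of completions in which each release enables another process.
A valid finishing order for the others: T1, T2, T9, T3, T5, T7. Verifying each step:
  pool = (0, 3, 3)
  T1: need (0, 2, 3) fits (0, 3, 3); releases (0, 2, 0), pool now (0, 5, 3)
  T2: need (0, 5, 2) fits (0, 5, 3); releases (2, 0, 1), pool now (2, 5, 4)
  T9: need (1, 3, 3) fits (2, 5, 4); releases (0, 1, 0), pool now (2, 6, 4)
  T3: need (0, 4, 2) fits (2, 6, 4); releases (1, 1, 2), pool now (3, 7, 6)
  T5: need (2, 3, 2) fits (3, 7, 6); releases (0, 1, 3), pool now (3, 8, 9)
  T7: need (1, 5, 2) fits (3, 8, 9); releases (0, 1, 1), pool now (3, 9, 10)


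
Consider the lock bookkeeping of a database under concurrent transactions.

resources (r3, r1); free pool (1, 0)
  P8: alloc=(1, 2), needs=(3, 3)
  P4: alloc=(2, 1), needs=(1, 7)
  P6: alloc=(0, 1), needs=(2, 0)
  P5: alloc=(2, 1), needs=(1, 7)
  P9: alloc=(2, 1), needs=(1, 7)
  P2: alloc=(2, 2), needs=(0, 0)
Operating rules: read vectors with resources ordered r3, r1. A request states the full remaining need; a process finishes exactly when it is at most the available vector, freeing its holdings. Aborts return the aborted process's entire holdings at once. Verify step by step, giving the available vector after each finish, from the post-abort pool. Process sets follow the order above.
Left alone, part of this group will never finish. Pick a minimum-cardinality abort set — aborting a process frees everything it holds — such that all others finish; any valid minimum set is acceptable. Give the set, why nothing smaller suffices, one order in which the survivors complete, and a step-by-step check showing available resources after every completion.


The answer: abort P4 and P9.
Key observation: P5 could never have finished before the abort; with (4, 2) returned by P4 and P9, it fits at step 4.
Minimality, checking each single-abort alternative: P8 alone leaves P4 blocked (short on r1); P4 alone leaves P5 blocked (short on r1); P6 alone leaves P4 blocked (short on r1); P5 alone leaves P4 blocked (short on r1); P9 alone leaves P4 blocked (short on r1); P2 alone leaves P4 blocked (short on r1).
One survivor order: P2, P8, P6, P5. Step-by-step check (post-abort pool first):
  pool = (5, 2)
  P2: need (0, 0) fits (5, 2); releases (2, 2), pool now (7, 4)
  P8: need (3, 3) fits (7, 4); releases (1, 2), pool now (8, 6)
  P6: need (2, 0) fits (8, 6); releases (0, 1), pool now (8, 7)
  P5: need (1, 7) fits (8, 7); releases (2, 1), pool now (10, 8)


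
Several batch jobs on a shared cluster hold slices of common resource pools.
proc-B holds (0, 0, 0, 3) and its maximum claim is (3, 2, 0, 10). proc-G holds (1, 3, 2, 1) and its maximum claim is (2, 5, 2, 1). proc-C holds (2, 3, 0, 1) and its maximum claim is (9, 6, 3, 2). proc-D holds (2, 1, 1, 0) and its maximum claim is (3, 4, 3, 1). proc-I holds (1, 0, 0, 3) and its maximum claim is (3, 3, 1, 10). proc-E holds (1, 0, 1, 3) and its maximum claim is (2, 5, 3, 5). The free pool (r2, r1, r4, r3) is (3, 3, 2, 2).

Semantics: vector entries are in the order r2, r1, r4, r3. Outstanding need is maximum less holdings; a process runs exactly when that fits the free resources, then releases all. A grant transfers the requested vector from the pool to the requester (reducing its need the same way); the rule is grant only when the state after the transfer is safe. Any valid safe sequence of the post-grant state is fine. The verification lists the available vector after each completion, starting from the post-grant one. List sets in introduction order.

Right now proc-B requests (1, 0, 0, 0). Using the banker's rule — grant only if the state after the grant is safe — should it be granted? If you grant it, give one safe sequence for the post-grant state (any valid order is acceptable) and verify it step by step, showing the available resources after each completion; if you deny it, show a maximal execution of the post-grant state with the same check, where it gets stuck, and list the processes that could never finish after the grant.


DENY: after the grant no complete ordering would exist.
Key observation: after proc-D, proc-G, proc-E the pool peaks at (6, 7, 6, 6), and each blocked process is short somewhere: proc-B on r3; proc-C on r2; proc-I on r3.
Pretend the grant happened; the run proc-D, proc-G, proc-E goes as far as possible. Verifying each step:
  pool = (2, 3, 2, 2)
  run proc-D (needs (1, 3, 2, 1), free (2, 3, 2, 2)); after release of (2, 1, 1, 0) the pool is (4, 4, 3, 2)
  run proc-G (needs (1, 2, 0, 0), free (4, 4, 3, 2)); after release of (1, 3, 2, 1) the pool is (5, 7, 5, 3)
  run proc-E (needs (1, 5, 2, 2), free (5, 7, 5, 3)); after release of (1, 0, 1, 3) the pool is (6, 7, 6, 6)
  proc-B still needs (2, 2, 0, 7) but only (6, 7, 6, 6) is free — short on r3
  proc-C still needs (7, 3, 3, 1) but only (6, 7, 6, 6) is free — short on r2
  proc-I still needs (2, 3, 1, 7) but only (6, 7, 6, 6) is free — short on r3
Had the request been granted, proc-B, proc-C and proc-I could never finish.


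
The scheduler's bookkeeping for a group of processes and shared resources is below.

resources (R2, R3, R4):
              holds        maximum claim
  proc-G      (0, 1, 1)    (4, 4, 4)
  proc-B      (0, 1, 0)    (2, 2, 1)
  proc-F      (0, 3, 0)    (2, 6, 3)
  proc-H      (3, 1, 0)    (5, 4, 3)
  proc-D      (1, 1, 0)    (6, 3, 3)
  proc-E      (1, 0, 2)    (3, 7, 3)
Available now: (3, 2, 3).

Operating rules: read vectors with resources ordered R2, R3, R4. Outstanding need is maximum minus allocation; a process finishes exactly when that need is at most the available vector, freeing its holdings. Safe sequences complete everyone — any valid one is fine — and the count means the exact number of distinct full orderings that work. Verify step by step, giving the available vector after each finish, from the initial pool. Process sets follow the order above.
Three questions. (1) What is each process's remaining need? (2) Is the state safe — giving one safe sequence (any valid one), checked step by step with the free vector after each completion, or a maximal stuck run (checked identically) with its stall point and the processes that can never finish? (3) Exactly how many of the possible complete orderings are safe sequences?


(1) Need matrix, components ordered R2, R3, R4:
  proc-G: (4, 3, 3)
  proc-B: (2, 1, 1)
  proc-F: (2, 3, 3)
  proc-H: (2, 3, 3)
  proc-D: (5, 2, 3)
  proc-E: (2, 7, 1)
(2) SAFE, for example via the order proc-B, proc-F, proc-H, proc-G, proc-D, proc-E.
Key observation: reading the order forward, proc-F is the first process whose need (2, 3, 3) meets the free pool (3, 3, 3) exactly on a resource it requests.
Check, step by step:
  pool = (3, 2, 3)
  proc-B needs (2, 1, 1) <= (3, 2, 3) -> finishes; pool += (0, 1, 0) = (3, 3, 3)
  proc-F needs (2, 3, 3) <= (3, 3, 3) -> finishes; pool += (0, 3, 0) = (3, 6, 3)
  proc-H needs (2, 3, 3) <= (3, 6, 3) -> finishes; pool += (3, 1, 0) = (6, 7, 3)
  proc-G needs (4, 3, 3) <= (6, 7, 3) -> finishes; pool += (0, 1, 1) = (6, 8, 4)
  proc-D needs (5, 2, 3) <= (6, 8, 4) -> finishes; pool += (1, 1, 0) = (7, 9, 4)
  proc-E needs (2, 7, 1) <= (7, 9, 4) -> finishes; pool += (1, 0, 2) = (8, 9, 6)
(3) The exact count: 18 of the possible complete orderings are safe sequences.
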